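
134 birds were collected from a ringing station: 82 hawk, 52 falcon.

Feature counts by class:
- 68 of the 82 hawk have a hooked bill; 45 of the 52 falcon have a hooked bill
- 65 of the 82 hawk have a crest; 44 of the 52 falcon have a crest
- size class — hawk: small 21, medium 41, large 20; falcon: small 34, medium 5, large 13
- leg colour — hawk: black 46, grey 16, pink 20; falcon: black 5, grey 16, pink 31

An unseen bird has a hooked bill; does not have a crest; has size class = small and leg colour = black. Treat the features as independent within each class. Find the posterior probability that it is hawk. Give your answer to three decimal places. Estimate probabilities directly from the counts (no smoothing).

0.823

hawk: (82/134) × (68/82) × (17/82) × (21/82) × (46/82) ≈ 0.0151143
falcon: (52/134) × (45/52) × (8/52) × (34/52) × (5/52) ≈ 0.00324815
P(hawk | x) = 0.0151143 / 0.01836245 ≈ 0.823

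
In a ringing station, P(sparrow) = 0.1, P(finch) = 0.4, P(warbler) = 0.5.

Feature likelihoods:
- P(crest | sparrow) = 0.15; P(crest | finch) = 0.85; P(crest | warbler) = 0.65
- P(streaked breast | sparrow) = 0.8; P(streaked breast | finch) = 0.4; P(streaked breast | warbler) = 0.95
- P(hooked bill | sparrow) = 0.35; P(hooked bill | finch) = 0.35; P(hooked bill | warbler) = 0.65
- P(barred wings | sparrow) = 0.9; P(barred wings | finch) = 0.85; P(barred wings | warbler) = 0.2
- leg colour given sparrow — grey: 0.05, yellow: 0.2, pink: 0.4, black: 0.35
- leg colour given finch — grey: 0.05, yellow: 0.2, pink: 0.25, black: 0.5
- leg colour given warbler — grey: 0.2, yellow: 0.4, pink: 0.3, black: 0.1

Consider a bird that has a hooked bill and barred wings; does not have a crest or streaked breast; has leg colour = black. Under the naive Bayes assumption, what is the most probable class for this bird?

sparrow: 0.1 × (1−0.15) × (1−0.8) × 0.35 × 0.9 × 0.35 = 0.00187425
finch: 0.4 × (1−0.85) × (1−0.4) × 0.35 × 0.85 × 0.5 = 0.005355
warbler: 0.5 × (1−0.65) × (1−0.95) × 0.65 × 0.2 × 0.1 = 0.00011375
Highest score → finch.

finch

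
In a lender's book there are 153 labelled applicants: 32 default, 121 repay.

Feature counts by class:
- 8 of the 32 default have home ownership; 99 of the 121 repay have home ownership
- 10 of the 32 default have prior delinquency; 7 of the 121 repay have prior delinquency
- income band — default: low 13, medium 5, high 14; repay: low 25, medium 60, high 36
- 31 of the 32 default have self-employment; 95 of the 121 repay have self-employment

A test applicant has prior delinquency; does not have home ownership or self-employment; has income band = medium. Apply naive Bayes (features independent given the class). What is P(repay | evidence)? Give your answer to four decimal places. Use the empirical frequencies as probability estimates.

default: (32/153) × (24/32) × (10/32) × (5/32) × (1/32) ≈ 0.000239354
repay: (121/153) × (22/121) × (7/121) × (60/121) × (26/121) ≈ 0.000886335
P(repay | x) = 0.000886335 / 0.001125689 ≈ 0.7874

0.7874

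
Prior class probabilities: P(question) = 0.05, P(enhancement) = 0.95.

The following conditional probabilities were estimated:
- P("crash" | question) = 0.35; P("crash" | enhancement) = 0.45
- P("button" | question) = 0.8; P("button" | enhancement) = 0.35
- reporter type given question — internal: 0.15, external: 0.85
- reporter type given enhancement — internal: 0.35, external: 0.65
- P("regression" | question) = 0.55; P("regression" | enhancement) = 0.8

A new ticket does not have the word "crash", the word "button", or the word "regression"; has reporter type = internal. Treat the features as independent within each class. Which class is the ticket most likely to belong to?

question: 0.05 × (1−0.35) × (1−0.8) × 0.15 × (1−0.55) = 0.00043875
enhancement: 0.95 × (1−0.45) × (1−0.35) × 0.35 × (1−0.8) = 0.02377375
Highest score → enhancement.

enhancement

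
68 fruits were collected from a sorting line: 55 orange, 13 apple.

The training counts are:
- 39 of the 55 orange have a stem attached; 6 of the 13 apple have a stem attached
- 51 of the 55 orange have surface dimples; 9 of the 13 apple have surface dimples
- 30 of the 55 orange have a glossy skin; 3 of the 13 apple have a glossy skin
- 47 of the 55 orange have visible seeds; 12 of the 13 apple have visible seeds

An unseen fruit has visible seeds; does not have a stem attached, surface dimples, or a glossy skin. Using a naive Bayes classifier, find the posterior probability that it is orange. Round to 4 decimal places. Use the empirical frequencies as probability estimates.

0.2281

orange: (55/68) × (16/55) × (4/55) × (25/55) × (47/55) ≈ 0.00664693
apple: (13/68) × (7/13) × (4/13) × (10/13) × (12/13) ≈ 0.0224906
P(orange | x) = 0.00664693 / 0.02913753 ≈ 0.2281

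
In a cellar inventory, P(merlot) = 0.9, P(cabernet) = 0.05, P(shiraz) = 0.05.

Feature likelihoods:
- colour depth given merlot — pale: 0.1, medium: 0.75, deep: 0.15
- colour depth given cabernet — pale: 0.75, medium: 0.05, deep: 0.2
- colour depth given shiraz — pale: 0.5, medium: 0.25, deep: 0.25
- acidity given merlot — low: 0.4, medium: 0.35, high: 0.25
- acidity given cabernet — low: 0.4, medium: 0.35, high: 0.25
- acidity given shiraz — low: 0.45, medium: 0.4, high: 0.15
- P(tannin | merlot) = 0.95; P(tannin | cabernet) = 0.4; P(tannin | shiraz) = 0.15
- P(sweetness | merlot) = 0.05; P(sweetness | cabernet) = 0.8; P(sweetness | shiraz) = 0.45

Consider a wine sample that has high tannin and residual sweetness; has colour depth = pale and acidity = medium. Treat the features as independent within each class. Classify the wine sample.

merlot: 0.9 × 0.1 × 0.35 × 0.95 × 0.05 = 0.00149625
cabernet: 0.05 × 0.75 × 0.35 × 0.4 × 0.8 = 0.0042
shiraz: 0.05 × 0.5 × 0.4 × 0.15 × 0.45 = 0.000675
Highest score → cabernet.

cabernet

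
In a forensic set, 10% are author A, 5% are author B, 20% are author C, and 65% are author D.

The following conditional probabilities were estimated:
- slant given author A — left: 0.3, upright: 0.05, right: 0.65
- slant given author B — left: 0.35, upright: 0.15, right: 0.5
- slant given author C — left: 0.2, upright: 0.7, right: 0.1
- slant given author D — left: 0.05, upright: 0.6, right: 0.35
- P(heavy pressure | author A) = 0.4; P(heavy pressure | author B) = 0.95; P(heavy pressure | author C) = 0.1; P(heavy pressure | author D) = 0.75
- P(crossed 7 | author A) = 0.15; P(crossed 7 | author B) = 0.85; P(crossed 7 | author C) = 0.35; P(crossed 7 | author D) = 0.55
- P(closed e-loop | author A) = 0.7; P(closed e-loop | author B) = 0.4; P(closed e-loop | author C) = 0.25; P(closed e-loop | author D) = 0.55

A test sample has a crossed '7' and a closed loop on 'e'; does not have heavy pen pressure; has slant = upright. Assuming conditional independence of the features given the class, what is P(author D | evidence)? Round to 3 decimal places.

0.720

author A: 0.1 × 0.05 × (1−0.4) × 0.15 × 0.7 = 0.000315
author B: 0.05 × 0.15 × (1−0.95) × 0.85 × 0.4 = 0.0001275
author C: 0.2 × 0.7 × (1−0.1) × 0.35 × 0.25 = 0.011025
author D: 0.65 × 0.6 × (1−0.75) × 0.55 × 0.55 = 0.02949375
P(author D | x) = 0.02949375 / 0.04096125 ≈ 0.720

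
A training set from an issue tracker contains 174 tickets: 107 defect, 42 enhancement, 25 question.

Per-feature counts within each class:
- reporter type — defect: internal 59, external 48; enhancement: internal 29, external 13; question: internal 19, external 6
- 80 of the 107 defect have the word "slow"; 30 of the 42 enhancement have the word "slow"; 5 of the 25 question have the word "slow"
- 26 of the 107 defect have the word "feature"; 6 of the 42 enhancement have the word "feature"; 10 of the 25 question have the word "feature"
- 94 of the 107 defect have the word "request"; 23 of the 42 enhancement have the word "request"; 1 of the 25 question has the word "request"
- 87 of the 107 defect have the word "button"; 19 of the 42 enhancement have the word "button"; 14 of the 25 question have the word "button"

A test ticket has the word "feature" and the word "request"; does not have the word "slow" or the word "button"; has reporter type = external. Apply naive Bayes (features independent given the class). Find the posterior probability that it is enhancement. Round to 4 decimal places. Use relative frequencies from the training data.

defect: (107/174) × (48/107) × (27/107) × (26/107) × (94/107) × (20/107) ≈ 0.00277749
enhancement: (42/174) × (13/42) × (12/42) × (6/42) × (23/42) × (23/42) ≈ 0.000914503
question: (25/174) × (6/25) × (20/25) × (10/25) × (1/25) × (11/25) ≈ 0.000194207
P(enhancement | x) = 0.000914503 / 0.0038862 ≈ 0.2353

0.2353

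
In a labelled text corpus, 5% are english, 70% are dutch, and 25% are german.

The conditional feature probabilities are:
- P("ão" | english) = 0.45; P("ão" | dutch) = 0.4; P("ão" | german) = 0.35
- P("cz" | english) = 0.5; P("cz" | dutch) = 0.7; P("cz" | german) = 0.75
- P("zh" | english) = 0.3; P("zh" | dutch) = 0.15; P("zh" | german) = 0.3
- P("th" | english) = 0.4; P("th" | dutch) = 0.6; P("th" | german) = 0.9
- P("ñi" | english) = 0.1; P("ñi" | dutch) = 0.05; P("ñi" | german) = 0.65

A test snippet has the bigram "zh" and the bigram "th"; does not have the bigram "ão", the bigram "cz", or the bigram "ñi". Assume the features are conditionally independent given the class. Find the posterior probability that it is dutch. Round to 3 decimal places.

0.669

english: 0.05 × (1−0.45) × (1−0.5) × 0.3 × 0.4 × (1−0.1) = 0.001485
dutch: 0.7 × (1−0.4) × (1−0.7) × 0.15 × 0.6 × (1−0.05) = 0.010773
german: 0.25 × (1−0.35) × (1−0.75) × 0.3 × 0.9 × (1−0.65) = 0.0038390625
P(dutch | x) = 0.010773 / 0.0160970625 ≈ 0.669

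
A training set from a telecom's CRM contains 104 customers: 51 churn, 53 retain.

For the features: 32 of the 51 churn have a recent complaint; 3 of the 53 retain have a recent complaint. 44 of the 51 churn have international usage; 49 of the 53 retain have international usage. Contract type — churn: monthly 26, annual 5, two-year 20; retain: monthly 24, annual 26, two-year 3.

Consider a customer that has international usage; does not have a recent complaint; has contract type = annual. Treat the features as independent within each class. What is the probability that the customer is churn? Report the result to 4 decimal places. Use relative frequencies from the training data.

0.0662

churn: (51/104) × (19/51) × (44/51) × (5/51) ≈ 0.0154526
retain: (53/104) × (50/53) × (49/53) × (26/53) ≈ 0.218049
P(churn | x) = 0.0154526 / 0.2335016 ≈ 0.0662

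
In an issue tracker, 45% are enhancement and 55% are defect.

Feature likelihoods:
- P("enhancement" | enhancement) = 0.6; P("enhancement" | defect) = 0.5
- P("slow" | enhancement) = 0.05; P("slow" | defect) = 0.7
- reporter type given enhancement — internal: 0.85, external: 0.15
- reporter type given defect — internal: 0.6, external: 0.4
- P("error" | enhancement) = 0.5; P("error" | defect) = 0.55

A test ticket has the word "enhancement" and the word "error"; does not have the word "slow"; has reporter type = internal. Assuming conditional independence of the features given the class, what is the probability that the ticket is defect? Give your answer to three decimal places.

0.200

enhancement: 0.45 × 0.6 × (1−0.05) × 0.85 × 0.5 = 0.1090125
defect: 0.55 × 0.5 × (1−0.7) × 0.6 × 0.55 = 0.027225
P(defect | x) = 0.027225 / 0.1362375 ≈ 0.200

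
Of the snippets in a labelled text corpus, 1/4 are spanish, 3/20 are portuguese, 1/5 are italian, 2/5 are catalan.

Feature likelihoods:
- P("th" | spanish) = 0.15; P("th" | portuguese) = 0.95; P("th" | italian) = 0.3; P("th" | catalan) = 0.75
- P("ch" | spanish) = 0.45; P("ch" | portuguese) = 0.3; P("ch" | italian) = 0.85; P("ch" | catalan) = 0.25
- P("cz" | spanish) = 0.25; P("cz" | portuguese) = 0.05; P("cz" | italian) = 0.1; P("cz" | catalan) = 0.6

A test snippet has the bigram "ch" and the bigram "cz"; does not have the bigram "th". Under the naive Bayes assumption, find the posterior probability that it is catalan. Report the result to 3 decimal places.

0.295

spanish: 0.25 × (1−0.15) × 0.45 × 0.25 = 0.02390625
portuguese: 0.15 × (1−0.95) × 0.3 × 0.05 = 0.0001125
italian: 0.2 × (1−0.3) × 0.85 × 0.1 = 0.0119
catalan: 0.4 × (1−0.75) × 0.25 × 0.6 = 0.015
P(catalan | x) = 0.015 / 0.05091875 ≈ 0.295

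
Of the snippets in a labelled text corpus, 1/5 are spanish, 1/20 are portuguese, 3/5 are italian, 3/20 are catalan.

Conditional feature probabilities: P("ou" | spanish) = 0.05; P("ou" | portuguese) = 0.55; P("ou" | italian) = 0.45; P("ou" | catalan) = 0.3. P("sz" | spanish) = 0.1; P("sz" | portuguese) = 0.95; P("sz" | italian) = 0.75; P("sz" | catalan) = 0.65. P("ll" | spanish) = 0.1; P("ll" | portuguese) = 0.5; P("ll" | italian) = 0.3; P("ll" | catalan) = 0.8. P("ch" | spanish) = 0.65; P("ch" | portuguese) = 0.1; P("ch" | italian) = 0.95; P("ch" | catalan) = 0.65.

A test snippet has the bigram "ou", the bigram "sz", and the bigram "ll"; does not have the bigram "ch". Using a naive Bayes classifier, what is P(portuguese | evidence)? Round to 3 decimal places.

spanish: 0.2 × 0.05 × 0.1 × 0.1 × (1−0.65) = 0.000035
portuguese: 0.05 × 0.55 × 0.95 × 0.5 × (1−0.1) = 0.01175625
italian: 0.6 × 0.45 × 0.75 × 0.3 × (1−0.95) = 0.0030375
catalan: 0.15 × 0.3 × 0.65 × 0.8 × (1−0.65) = 0.00819
P(portuguese | x) = 0.01175625 / 0.02301875 ≈ 0.511

0.511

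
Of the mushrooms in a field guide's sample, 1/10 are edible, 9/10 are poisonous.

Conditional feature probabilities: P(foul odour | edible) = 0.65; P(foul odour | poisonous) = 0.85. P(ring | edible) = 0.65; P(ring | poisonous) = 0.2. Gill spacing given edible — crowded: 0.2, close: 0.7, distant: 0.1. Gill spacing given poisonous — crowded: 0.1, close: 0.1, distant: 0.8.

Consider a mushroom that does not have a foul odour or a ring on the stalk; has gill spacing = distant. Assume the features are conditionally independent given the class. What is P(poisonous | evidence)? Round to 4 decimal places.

0.9860

edible: 0.1 × (1−0.65) × (1−0.65) × 0.1 = 0.001225
poisonous: 0.9 × (1−0.85) × (1−0.2) × 0.8 = 0.0864
P(poisonous | x) = 0.0864 / 0.087625 ≈ 0.9860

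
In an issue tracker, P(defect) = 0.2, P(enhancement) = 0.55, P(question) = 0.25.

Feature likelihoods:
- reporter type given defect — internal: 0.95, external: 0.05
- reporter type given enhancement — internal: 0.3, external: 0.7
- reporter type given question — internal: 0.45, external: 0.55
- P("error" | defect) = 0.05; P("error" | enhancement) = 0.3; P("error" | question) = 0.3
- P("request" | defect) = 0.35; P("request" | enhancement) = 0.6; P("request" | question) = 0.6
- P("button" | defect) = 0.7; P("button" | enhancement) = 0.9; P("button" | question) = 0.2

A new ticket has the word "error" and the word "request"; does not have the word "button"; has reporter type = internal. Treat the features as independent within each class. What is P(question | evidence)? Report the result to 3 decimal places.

defect: 0.2 × 0.95 × 0.05 × 0.35 × (1−0.7) = 0.0009975
enhancement: 0.55 × 0.3 × 0.3 × 0.6 × (1−0.9) = 0.00297
question: 0.25 × 0.45 × 0.3 × 0.6 × (1−0.2) = 0.0162
P(question | x) = 0.0162 / 0.0201675 ≈ 0.803

0.803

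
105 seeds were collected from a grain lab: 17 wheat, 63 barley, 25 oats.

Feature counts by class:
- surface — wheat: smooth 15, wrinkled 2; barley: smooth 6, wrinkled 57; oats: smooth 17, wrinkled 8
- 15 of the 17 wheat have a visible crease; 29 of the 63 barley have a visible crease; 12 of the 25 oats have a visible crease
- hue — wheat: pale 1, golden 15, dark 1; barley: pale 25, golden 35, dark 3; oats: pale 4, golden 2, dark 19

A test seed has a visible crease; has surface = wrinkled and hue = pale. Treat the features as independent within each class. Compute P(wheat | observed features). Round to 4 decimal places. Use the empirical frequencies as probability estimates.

0.0093

wheat: (17/105) × (2/17) × (15/17) × (1/17) ≈ 0.000988631
barley: (63/105) × (57/63) × (29/63) × (25/63) ≈ 0.0991614
oats: (25/105) × (8/25) × (12/25) × (4/25) ≈ 0.00585143
P(wheat | x) = 0.000988631 / 0.106001461 ≈ 0.0093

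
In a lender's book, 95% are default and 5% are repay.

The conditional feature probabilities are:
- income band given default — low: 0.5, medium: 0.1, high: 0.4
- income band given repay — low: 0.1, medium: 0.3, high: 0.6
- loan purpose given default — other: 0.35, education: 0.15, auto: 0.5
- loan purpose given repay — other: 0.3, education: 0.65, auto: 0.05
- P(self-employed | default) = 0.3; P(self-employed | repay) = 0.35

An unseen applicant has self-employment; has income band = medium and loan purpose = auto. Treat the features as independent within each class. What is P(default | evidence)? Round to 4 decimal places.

default: 0.95 × 0.1 × 0.5 × 0.3 = 0.01425
repay: 0.05 × 0.3 × 0.05 × 0.35 = 0.0002625
P(default | x) = 0.01425 / 0.0145125 ≈ 0.9819

0.9819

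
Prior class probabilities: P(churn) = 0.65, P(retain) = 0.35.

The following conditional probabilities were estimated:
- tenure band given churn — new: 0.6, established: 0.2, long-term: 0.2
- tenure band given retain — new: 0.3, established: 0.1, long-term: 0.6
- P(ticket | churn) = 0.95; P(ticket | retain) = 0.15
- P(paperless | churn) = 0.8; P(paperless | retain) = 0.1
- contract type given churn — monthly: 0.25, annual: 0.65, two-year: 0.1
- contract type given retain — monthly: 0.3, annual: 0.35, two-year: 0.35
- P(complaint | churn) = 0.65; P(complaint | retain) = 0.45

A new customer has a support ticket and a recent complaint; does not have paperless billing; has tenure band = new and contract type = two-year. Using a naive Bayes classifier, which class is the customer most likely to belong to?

churn: 0.65 × 0.6 × 0.95 × (1−0.8) × 0.1 × 0.65 = 0.0048165
retain: 0.35 × 0.3 × 0.15 × (1−0.1) × 0.35 × 0.45 = 0.0022325625
Highest score → churn.

churn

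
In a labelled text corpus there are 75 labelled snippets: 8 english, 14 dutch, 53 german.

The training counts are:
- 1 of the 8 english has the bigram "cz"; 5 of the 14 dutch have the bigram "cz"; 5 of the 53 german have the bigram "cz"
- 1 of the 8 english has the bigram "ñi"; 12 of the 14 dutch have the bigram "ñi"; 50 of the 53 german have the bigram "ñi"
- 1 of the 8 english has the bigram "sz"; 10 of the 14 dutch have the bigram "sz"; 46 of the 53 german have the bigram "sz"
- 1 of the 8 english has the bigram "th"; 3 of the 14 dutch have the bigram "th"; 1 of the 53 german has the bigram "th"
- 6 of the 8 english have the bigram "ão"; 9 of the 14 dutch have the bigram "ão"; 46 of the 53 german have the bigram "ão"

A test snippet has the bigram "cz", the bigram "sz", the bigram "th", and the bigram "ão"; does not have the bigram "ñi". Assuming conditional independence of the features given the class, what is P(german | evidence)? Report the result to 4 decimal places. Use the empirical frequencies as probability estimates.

0.0476

english: (8/75) × (1/8) × (7/8) × (1/8) × (1/8) × (6/8) = 0.00013671875
dutch: (14/75) × (5/14) × (2/14) × (10/14) × (3/14) × (9/14) ≈ 0.00093711
german: (53/75) × (5/53) × (3/53) × (46/53) × (1/53) × (46/53) ≈ 0.0000536342
P(german | x) = 0.0000536342 / 0.00112746295 ≈ 0.0476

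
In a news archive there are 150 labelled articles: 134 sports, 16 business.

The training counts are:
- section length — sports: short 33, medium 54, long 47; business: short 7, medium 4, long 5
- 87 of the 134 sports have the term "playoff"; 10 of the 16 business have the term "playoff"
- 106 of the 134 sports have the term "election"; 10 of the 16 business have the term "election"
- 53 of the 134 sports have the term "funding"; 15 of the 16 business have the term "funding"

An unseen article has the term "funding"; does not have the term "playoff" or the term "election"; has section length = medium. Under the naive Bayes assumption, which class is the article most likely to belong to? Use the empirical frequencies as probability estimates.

sports

sports: (134/150) × (54/134) × (47/134) × (28/134) × (53/134) ≈ 0.0104357
business: (16/150) × (4/16) × (6/16) × (6/16) × (15/16) = 0.003515625
Highest score → sports.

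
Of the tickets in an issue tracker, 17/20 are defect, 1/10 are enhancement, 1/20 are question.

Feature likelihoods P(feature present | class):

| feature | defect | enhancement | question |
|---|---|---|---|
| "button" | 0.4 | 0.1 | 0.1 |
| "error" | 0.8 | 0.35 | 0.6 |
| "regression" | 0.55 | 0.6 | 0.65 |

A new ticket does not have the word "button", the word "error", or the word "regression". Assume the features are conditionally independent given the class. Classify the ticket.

defect

defect: 0.85 × (1−0.4) × (1−0.8) × (1−0.55) = 0.0459
enhancement: 0.1 × (1−0.1) × (1−0.35) × (1−0.6) = 0.0234
question: 0.05 × (1−0.1) × (1−0.6) × (1−0.65) = 0.0063
Highest score → defect.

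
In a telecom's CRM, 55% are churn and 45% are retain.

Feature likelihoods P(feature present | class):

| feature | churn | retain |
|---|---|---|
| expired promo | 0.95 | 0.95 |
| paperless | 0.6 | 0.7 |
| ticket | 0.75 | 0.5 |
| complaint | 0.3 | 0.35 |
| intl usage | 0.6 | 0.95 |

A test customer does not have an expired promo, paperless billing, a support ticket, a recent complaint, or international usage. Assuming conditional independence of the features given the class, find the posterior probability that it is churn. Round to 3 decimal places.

churn: 0.55 × (1−0.95) × (1−0.6) × (1−0.75) × (1−0.3) × (1−0.6) = 0.00077
retain: 0.45 × (1−0.95) × (1−0.7) × (1−0.5) × (1−0.35) × (1−0.95) = 0.0001096875
P(churn | x) = 0.00077 / 0.0008796875 ≈ 0.875

0.875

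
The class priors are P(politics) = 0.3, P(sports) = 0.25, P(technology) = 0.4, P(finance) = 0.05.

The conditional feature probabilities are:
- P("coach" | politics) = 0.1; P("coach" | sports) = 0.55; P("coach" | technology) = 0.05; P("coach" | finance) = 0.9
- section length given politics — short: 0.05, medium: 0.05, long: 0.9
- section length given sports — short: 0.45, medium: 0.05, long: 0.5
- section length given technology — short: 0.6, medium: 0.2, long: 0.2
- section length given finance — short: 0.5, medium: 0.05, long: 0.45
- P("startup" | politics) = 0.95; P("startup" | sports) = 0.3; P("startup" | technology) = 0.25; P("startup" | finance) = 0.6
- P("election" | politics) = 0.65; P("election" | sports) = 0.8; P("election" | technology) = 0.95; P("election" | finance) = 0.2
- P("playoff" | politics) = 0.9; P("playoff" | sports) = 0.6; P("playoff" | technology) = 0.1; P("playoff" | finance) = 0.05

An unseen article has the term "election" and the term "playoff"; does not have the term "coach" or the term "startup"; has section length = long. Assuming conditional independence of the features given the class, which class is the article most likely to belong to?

politics: 0.3 × (1−0.1) × 0.9 × (1−0.95) × 0.65 × 0.9 = 0.00710775
sports: 0.25 × (1−0.55) × 0.5 × (1−0.3) × 0.8 × 0.6 = 0.0189
technology: 0.4 × (1−0.05) × 0.2 × (1−0.25) × 0.95 × 0.1 = 0.005415
finance: 0.05 × (1−0.9) × 0.45 × (1−0.6) × 0.2 × 0.05 = 0.000009
Highest score → sports.

sports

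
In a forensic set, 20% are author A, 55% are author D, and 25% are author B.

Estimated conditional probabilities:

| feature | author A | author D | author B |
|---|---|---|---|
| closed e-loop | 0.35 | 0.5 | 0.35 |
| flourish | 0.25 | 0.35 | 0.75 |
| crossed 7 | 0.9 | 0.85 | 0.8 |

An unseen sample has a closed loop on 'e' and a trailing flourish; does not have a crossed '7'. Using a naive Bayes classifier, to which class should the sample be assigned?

author A: 0.2 × 0.35 × 0.25 × (1−0.9) = 0.00175
author D: 0.55 × 0.5 × 0.35 × (1−0.85) = 0.0144375
author B: 0.25 × 0.35 × 0.75 × (1−0.8) = 0.013125
Highest score → author D.

author D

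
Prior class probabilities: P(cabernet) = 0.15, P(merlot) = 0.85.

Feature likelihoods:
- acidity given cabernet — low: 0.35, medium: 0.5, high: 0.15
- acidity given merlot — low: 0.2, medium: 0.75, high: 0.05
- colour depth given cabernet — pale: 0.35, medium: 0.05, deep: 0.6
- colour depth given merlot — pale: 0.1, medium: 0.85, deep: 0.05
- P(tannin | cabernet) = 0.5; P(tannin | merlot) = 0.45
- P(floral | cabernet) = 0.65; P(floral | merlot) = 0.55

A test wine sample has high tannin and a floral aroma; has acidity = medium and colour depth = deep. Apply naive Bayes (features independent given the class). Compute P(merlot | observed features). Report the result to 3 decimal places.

0.350

cabernet: 0.15 × 0.5 × 0.6 × 0.5 × 0.65 = 0.014625
merlot: 0.85 × 0.75 × 0.05 × 0.45 × 0.55 = 0.0078890625
P(merlot | x) = 0.0078890625 / 0.0225140625 ≈ 0.350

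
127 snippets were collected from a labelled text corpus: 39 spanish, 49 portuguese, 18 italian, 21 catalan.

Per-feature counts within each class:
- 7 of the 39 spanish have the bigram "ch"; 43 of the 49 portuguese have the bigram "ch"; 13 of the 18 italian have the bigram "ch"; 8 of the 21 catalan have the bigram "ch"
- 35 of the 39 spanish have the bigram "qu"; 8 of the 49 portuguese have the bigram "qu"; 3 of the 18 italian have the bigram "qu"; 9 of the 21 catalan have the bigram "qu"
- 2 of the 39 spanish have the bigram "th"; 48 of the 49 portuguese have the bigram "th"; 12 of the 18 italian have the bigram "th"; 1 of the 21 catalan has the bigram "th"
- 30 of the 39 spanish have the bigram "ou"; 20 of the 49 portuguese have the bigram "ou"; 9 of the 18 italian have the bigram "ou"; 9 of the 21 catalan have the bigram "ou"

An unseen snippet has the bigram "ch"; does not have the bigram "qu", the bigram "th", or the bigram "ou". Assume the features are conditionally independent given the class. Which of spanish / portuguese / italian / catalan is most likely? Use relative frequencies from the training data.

spanish: (39/127) × (7/39) × (4/39) × (37/39) × (9/39) ≈ 0.00123767
portuguese: (49/127) × (43/49) × (41/49) × (1/49) × (29/49) ≈ 0.00342183
italian: (18/127) × (13/18) × (15/18) × (6/18) × (9/18) ≈ 0.014217
catalan: (21/127) × (8/21) × (12/21) × (20/21) × (12/21) ≈ 0.0195894
Highest score → catalan.

catalan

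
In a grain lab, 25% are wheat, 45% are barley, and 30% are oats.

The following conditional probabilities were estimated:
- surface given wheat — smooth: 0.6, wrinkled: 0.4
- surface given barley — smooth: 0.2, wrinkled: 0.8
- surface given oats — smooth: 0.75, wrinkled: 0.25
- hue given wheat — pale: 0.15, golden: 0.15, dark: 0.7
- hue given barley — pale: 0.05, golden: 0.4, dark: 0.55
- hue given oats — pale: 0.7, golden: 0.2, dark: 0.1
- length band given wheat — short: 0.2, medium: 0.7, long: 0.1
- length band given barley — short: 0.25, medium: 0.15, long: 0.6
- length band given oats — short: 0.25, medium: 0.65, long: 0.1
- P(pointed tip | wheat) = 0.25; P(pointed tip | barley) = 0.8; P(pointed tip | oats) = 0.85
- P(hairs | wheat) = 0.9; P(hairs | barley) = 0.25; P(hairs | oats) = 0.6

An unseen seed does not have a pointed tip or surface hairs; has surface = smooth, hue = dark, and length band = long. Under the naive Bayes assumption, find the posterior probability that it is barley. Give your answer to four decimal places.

0.8285

wheat: 0.25 × 0.6 × 0.7 × 0.1 × (1−0.25) × (1−0.9) = 0.0007875
barley: 0.45 × 0.2 × 0.55 × 0.6 × (1−0.8) × (1−0.25) = 0.004455
oats: 0.3 × 0.75 × 0.1 × 0.1 × (1−0.85) × (1−0.6) = 0.000135
P(barley | x) = 0.004455 / 0.0053775 ≈ 0.8285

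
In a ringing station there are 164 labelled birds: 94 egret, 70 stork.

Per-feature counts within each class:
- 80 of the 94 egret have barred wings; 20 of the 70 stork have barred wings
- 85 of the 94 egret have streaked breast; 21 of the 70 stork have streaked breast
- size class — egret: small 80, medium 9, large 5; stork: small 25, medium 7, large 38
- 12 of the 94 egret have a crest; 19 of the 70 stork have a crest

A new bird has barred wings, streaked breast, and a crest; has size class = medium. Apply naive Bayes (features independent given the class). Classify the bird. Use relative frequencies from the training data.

egret

egret: (94/164) × (80/94) × (85/94) × (9/94) × (12/94) ≈ 0.00539145
stork: (70/164) × (20/70) × (21/70) × (7/70) × (19/70) ≈ 0.000993031
Highest score → egret.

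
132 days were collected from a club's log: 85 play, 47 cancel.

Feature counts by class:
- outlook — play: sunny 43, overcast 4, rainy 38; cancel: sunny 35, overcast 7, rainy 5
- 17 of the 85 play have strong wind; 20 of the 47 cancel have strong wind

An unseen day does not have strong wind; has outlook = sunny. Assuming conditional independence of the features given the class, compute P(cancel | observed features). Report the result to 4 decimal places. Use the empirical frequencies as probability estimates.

0.3689

play: (85/132) × (43/85) × (68/85) ≈ 0.260606
cancel: (47/132) × (35/47) × (27/47) ≈ 0.152321
P(cancel | x) = 0.152321 / 0.412927 ≈ 0.3689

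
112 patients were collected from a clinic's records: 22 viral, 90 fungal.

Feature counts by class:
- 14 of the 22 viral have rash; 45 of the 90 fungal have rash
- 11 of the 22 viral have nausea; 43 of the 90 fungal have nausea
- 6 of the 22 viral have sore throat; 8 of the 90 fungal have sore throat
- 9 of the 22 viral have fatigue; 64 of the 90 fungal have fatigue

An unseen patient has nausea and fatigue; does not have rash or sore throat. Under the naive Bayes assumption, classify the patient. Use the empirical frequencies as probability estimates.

viral: (22/112) × (8/22) × (11/22) × (16/22) × (9/22) ≈ 0.0106257
fungal: (90/112) × (45/90) × (43/90) × (82/90) × (64/90) ≈ 0.124374
Highest score → fungal.

fungal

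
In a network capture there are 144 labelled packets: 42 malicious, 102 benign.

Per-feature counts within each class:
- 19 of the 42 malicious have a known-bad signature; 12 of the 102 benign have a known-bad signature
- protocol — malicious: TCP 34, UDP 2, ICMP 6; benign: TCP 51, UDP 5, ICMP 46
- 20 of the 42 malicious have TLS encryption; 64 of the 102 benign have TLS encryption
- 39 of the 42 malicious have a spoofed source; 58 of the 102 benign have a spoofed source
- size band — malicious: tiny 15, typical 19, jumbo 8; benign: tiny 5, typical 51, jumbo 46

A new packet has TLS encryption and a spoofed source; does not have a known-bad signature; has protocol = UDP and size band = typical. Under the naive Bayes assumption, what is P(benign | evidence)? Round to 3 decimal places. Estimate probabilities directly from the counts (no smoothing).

0.782

malicious: (42/144) × (23/42) × (2/42) × (20/42) × (39/42) × (19/42) ≈ 0.00152141
benign: (102/144) × (90/102) × (5/102) × (64/102) × (58/102) × (51/102) ≈ 0.00546547
P(benign | x) = 0.00546547 / 0.00698688 ≈ 0.782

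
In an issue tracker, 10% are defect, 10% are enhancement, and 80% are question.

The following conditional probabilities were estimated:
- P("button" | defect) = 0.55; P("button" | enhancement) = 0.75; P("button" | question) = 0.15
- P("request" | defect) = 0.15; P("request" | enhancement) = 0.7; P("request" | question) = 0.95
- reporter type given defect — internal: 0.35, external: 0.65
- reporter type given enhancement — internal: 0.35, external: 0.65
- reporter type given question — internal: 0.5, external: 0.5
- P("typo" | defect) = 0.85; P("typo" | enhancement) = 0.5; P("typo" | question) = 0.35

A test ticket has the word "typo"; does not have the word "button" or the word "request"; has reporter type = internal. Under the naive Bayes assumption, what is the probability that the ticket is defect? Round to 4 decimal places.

defect: 0.1 × (1−0.55) × (1−0.15) × 0.35 × 0.85 = 0.011379375
enhancement: 0.1 × (1−0.75) × (1−0.7) × 0.35 × 0.5 = 0.0013125
question: 0.8 × (1−0.15) × (1−0.95) × 0.5 × 0.35 = 0.00595
P(defect | x) = 0.011379375 / 0.018641875 ≈ 0.6104

0.6104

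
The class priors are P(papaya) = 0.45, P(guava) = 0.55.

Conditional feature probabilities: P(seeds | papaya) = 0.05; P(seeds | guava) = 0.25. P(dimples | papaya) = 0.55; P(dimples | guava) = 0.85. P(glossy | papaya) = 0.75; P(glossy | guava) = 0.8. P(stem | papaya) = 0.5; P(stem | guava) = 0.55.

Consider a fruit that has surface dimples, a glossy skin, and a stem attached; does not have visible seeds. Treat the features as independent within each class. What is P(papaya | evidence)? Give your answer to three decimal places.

papaya: 0.45 × (1−0.05) × 0.55 × 0.75 × 0.5 = 0.088171875
guava: 0.55 × (1−0.25) × 0.85 × 0.8 × 0.55 = 0.154275
P(papaya | x) = 0.088171875 / 0.242446875 ≈ 0.364

0.364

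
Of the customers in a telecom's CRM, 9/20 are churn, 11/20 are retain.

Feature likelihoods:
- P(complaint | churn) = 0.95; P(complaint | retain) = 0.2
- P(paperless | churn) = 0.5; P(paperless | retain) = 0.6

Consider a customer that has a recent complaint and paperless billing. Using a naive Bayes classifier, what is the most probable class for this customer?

churn: 0.45 × 0.95 × 0.5 = 0.21375
retain: 0.55 × 0.2 × 0.6 = 0.066
Highest score → churn.

churn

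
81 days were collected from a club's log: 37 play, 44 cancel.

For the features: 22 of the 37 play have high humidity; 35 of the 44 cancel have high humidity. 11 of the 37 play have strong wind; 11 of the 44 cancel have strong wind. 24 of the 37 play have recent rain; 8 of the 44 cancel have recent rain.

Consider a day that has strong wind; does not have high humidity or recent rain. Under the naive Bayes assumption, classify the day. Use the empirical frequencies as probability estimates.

cancel

play: (37/81) × (15/37) × (11/37) × (13/37) ≈ 0.0193437
cancel: (44/81) × (9/44) × (11/44) × (36/44) ≈ 0.0227273
Highest score → cancel.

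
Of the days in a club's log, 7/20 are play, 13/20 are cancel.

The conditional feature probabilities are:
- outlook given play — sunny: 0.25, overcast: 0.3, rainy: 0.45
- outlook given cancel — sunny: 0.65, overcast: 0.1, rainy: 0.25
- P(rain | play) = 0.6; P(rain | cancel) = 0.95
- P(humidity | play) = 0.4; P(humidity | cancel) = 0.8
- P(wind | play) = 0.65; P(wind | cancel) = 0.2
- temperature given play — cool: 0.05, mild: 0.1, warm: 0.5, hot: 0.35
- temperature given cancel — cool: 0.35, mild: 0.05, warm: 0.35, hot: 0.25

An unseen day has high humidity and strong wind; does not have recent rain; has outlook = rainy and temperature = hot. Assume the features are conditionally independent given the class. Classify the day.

play: 0.35 × 0.45 × (1−0.6) × 0.4 × 0.65 × 0.35 = 0.005733
cancel: 0.65 × 0.25 × (1−0.95) × 0.8 × 0.2 × 0.25 = 0.000325
Highest score → play.

play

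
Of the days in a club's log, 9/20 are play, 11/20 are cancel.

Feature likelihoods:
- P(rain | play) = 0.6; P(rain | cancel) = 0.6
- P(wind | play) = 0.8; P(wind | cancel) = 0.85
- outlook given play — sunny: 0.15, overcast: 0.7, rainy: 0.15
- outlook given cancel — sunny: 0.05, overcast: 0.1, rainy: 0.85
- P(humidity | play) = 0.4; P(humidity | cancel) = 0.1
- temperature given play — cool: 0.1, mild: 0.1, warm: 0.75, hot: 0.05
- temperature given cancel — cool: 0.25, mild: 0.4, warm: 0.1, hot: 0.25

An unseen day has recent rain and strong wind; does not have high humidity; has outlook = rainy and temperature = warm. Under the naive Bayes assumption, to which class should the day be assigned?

cancel

play: 0.45 × 0.6 × 0.8 × 0.15 × (1−0.4) × 0.75 = 0.01458
cancel: 0.55 × 0.6 × 0.85 × 0.85 × (1−0.1) × 0.1 = 0.02145825
Highest score → cancel.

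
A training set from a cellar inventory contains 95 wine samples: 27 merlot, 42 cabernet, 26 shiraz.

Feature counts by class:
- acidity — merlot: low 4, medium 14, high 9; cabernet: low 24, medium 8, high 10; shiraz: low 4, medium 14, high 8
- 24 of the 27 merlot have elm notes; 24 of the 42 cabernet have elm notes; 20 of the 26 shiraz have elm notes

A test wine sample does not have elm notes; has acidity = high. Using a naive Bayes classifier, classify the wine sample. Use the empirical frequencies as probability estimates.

merlot: (27/95) × (9/27) × (3/27) ≈ 0.0105263
cabernet: (42/95) × (10/42) × (18/42) ≈ 0.0451128
shiraz: (26/95) × (8/26) × (6/26) ≈ 0.0194332
Highest score → cabernet.

cabernet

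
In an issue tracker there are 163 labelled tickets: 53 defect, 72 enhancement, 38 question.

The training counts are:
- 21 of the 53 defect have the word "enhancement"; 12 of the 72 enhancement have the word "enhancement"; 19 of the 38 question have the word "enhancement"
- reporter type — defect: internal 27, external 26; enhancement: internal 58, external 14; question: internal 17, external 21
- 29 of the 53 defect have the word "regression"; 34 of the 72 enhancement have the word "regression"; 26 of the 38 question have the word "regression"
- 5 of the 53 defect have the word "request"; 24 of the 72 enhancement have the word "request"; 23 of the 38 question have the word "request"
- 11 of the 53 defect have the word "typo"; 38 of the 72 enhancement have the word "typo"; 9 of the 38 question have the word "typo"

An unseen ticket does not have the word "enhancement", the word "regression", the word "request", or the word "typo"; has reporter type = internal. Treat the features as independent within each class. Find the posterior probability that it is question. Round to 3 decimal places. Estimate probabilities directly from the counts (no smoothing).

defect: (53/163) × (32/53) × (27/53) × (24/53) × (48/53) × (42/53) ≈ 0.0325031
enhancement: (72/163) × (60/72) × (58/72) × (38/72) × (48/72) × (34/72) ≈ 0.0492681
question: (38/163) × (19/38) × (17/38) × (12/38) × (15/38) × (29/38) ≈ 0.00496079
P(question | x) = 0.00496079 / 0.08673199 ≈ 0.057

0.057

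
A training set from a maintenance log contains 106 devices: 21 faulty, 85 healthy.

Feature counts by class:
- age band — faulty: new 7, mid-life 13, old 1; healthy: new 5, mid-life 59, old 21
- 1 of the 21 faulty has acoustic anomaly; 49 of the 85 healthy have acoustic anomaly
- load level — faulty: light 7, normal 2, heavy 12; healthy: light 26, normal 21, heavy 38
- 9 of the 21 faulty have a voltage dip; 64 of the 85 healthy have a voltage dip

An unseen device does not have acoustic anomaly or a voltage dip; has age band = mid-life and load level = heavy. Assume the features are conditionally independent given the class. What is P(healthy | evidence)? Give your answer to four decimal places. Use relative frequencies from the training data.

faulty: (21/106) × (13/21) × (20/21) × (12/21) × (12/21) ≈ 0.0381392
healthy: (85/106) × (59/85) × (36/85) × (38/85) × (21/85) ≈ 0.0260372
P(healthy | x) = 0.0260372 / 0.0641764 ≈ 0.4057

0.4057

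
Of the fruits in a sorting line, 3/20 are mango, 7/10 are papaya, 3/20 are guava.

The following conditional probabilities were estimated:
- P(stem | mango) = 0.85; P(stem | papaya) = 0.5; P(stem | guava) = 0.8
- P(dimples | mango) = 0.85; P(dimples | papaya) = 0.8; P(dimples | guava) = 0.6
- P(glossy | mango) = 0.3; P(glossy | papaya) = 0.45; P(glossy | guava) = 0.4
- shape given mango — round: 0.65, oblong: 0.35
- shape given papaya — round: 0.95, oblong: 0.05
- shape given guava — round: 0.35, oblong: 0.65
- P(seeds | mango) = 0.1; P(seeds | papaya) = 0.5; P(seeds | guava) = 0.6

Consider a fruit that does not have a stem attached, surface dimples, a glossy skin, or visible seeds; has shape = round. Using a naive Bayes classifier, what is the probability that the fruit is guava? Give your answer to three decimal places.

0.049

mango: 0.15 × (1−0.85) × (1−0.85) × (1−0.3) × 0.65 × (1−0.1) = 0.0013820625
papaya: 0.7 × (1−0.5) × (1−0.8) × (1−0.45) × 0.95 × (1−0.5) = 0.0182875
guava: 0.15 × (1−0.8) × (1−0.6) × (1−0.4) × 0.35 × (1−0.6) = 0.001008
P(guava | x) = 0.001008 / 0.0206775625 ≈ 0.049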